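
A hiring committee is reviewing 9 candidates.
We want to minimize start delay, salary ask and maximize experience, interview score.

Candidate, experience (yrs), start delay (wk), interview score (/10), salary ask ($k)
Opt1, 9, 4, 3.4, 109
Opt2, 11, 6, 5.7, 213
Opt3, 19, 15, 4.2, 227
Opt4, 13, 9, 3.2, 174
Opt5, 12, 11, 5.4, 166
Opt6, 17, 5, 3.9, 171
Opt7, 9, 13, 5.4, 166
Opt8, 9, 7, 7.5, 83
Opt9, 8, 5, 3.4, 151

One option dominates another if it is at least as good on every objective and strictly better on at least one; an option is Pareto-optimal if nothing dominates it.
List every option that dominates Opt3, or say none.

Opt1: worse on experience (9 vs 19).
Opt2: worse on experience (11 vs 19).
Opt4: worse on experience (13 vs 19).
Opt5: worse on experience (12 vs 19).
Opt6: worse on experience (17 vs 19).
Opt7: worse on experience (9 vs 19).
Opt8: worse on experience (9 vs 19).
Opt9: worse on experience (8 vs 19).
No option dominates Opt3.

none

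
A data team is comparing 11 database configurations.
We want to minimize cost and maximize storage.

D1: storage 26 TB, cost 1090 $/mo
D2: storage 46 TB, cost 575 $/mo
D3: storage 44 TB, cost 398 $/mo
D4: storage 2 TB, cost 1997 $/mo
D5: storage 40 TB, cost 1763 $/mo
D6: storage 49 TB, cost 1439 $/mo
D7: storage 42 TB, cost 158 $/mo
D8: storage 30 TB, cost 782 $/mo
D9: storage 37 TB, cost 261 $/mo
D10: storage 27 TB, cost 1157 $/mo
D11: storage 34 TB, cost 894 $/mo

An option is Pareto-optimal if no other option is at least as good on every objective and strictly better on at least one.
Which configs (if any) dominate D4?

D1, D2, D3, D5, D6, D7, D8, D9, D10, D11

D1: storage 26≥2, cost 1090≤1997 — dominates D4.
D2: storage 46≥2, cost 575≤1997 — dominates D4.
D3: storage 44≥2, cost 398≤1997 — dominates D4.
D5: storage 40≥2, cost 1763≤1997 — dominates D4.
D6: storage 49≥2, cost 1439≤1997 — dominates D4.
D7: storage 42≥2, cost 158≤1997 — dominates D4.
D8: storage 30≥2, cost 782≤1997 — dominates D4.
D9: storage 37≥2, cost 261≤1997 — dominates D4.
D10: storage 27≥2, cost 1157≤1997 — dominates D4.
D11: storage 34≥2, cost 894≤1997 — dominates D4.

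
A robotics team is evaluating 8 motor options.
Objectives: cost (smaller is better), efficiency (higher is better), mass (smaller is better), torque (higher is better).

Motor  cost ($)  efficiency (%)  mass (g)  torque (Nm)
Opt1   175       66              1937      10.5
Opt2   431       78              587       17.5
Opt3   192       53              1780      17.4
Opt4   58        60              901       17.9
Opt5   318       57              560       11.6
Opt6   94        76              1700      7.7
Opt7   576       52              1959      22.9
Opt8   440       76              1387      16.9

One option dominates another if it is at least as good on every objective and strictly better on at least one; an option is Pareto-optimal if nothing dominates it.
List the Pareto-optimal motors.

Opt1, Opt2, Opt4, Opt5, Opt6, Opt7

Opt1: not dominated.
Opt2: not dominated (best efficiency).
Opt3: dominated by Opt4 (cost 58≤192, efficiency 60≥53, mass 901≤1780, torque 17.9≥17.4).
Opt4: not dominated (best cost).
Opt5: not dominated (best mass).
Opt6: not dominated.
Opt7: not dominated (best torque).
Opt8: dominated by Opt2 (cost 431≤440, efficiency 78≥76, mass 587≤1387, torque 17.5≥16.9).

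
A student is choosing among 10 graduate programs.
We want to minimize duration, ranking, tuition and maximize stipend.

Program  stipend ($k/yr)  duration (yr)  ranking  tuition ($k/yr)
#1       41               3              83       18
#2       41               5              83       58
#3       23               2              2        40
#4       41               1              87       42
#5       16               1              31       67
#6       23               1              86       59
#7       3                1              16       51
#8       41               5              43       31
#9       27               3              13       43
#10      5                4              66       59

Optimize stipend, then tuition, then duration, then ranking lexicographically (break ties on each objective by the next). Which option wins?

First maximize stipend: best is 41, kept {#1, #2, #4, #8}.
Then minimize tuition: best is 18, kept {#1}.

#1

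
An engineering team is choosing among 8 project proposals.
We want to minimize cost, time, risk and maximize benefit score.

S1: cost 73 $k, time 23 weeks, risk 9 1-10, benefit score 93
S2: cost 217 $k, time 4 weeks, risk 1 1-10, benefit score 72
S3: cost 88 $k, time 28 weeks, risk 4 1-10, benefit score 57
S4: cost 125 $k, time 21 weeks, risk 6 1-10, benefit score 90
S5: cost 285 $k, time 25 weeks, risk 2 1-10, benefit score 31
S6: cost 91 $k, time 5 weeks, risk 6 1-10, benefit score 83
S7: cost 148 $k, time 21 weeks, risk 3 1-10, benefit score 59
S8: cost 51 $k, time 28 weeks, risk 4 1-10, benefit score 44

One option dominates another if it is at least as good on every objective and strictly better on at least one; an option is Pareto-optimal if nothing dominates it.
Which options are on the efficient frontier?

S1, S2, S3, S4, S6, S7, S8

S1: not dominated (best benefit score).
S2: not dominated (best time).
S3: not dominated.
S4: not dominated.
S5: dominated by S2 (cost 217≤285, time 4≤25, risk 1≤2, benefit score 72≥31).
S6: not dominated.
S7: not dominated.
S8: not dominated (best cost).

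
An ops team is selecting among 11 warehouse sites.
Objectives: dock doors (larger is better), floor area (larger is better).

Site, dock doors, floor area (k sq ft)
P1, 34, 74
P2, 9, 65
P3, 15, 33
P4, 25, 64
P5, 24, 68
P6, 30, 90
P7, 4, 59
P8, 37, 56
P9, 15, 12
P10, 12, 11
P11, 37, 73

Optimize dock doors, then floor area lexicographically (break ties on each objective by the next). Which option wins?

First maximize dock doors: best is 37, kept {P8, P11}.
Then maximize floor area: best is 73, kept {P11}.

P11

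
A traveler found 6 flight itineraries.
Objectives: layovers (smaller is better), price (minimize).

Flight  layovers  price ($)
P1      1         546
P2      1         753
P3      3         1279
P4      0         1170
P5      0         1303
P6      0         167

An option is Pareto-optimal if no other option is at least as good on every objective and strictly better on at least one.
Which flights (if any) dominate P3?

P1: layovers 1≤3, price 546≤1279 — dominates P3.
P2: layovers 1≤3, price 753≤1279 — dominates P3.
P4: layovers 0≤3, price 1170≤1279 — dominates P3.
P6: layovers 0≤3, price 167≤1279 — dominates P3.
Others (P5) are each worse than P3 on at least one objective.

P1, P2, P4, P6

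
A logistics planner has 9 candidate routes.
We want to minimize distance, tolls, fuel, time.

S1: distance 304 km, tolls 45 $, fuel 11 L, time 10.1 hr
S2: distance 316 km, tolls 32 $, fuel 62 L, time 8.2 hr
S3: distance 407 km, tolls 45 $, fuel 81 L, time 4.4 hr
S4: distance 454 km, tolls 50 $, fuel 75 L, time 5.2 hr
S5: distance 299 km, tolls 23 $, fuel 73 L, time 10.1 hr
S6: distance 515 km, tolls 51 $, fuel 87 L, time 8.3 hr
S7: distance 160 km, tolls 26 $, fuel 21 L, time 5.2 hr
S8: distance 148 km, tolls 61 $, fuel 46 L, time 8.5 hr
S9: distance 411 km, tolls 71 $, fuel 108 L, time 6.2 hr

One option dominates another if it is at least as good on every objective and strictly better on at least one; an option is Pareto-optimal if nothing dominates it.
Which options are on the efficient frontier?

S1: not dominated (best fuel).
S2: dominated by S7 (distance 160≤316, tolls 26≤32, fuel 21≤62, time 5.2≤8.2).
S3: not dominated (best time).
S4: dominated by S7 (distance 160≤454, tolls 26≤50, fuel 21≤75, time 5.2≤5.2).
S5: not dominated (best tolls).
S6: dominated by S2 (distance 316≤515, tolls 32≤51, fuel 62≤87, time 8.2≤8.3).
S7: not dominated.
S8: not dominated (best distance).
S9: dominated by S3 (distance 407≤411, tolls 45≤71, fuel 81≤108, time 4.4≤6.2).

S1, S3, S5, S7, S8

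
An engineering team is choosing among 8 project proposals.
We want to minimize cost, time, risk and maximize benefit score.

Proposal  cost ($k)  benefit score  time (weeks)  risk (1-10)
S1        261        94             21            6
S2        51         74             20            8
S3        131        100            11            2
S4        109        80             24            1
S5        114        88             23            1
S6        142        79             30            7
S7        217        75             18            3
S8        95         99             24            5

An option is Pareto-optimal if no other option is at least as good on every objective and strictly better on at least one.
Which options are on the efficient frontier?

S1: dominated by S3 (cost 131≤261, benefit score 100≥94, time 11≤21, risk 2≤6).
S2: not dominated (best cost).
S3: not dominated (best benefit score).
S4: not dominated.
S5: not dominated.
S6: dominated by S3 (cost 131≤142, benefit score 100≥79, time 11≤30, risk 2≤7).
S7: dominated by S3 (cost 131≤217, benefit score 100≥75, time 11≤18, risk 2≤3).
S8: not dominated.

S2, S3, S4, S5, S8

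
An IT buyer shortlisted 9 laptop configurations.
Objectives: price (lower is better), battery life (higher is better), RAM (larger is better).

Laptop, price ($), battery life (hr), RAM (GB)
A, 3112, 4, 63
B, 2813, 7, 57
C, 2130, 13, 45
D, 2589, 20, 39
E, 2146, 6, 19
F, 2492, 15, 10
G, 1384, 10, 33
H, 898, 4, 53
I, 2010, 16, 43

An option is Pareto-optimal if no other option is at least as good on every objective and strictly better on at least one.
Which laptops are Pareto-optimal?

A: not dominated (best RAM).
B: not dominated.
C: not dominated.
D: not dominated (best battery life).
E: dominated by C (price 2130≤2146, battery life 13≥6, RAM 45≥19).
F: dominated by I (price 2010≤2492, battery life 16≥15, RAM 43≥10).
G: not dominated.
H: not dominated (best price).
I: not dominated.

A, B, C, D, G, H, I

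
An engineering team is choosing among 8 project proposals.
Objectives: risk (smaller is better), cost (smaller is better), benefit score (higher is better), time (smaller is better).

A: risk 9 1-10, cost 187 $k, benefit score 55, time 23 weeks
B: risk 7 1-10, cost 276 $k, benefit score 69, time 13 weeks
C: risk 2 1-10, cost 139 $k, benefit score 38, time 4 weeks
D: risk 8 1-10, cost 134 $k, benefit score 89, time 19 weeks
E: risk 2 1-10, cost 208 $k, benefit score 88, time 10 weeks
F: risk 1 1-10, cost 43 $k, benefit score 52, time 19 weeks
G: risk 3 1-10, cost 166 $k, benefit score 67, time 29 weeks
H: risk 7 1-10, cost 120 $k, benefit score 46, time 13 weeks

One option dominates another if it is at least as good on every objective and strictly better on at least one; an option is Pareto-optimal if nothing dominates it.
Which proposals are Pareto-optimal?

A: dominated by D (risk 8≤9, cost 134≤187, benefit score 89≥55, time 19≤23).
B: dominated by E (risk 2≤7, cost 208≤276, benefit score 88≥69, time 10≤13).
C: not dominated (best time).
D: not dominated (best benefit score).
E: not dominated.
F: not dominated (best risk).
G: not dominated.
H: not dominated.

C, D, E, F, G, H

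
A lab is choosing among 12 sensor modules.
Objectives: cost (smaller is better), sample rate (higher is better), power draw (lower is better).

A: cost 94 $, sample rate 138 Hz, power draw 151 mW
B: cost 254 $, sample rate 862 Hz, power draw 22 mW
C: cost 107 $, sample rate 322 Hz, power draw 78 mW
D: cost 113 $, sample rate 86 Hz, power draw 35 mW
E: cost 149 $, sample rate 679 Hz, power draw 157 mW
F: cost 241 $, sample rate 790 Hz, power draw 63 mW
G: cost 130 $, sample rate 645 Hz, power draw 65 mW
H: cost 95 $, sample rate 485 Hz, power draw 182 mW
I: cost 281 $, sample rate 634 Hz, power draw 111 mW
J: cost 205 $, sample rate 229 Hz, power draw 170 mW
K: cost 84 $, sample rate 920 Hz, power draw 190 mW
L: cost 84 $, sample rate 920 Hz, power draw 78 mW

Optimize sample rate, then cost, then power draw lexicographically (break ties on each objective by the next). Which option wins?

First maximize sample rate: best is 920, kept {K, L}.
Then minimize cost: best is 84, kept {K, L}.
Then minimize power draw: best is 78, kept {L}.

L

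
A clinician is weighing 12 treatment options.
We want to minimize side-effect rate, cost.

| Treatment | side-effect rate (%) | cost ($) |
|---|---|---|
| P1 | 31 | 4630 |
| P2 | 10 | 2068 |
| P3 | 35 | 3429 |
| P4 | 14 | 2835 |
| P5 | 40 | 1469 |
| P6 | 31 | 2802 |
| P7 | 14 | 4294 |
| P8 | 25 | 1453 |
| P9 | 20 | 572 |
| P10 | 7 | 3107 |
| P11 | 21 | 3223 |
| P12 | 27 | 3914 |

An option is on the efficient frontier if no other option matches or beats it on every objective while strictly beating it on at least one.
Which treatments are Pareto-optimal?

P2, P9, P10

P1: dominated by P2 (side-effect rate 10≤31, cost 2068≤4630).
P2: not dominated.
P3: dominated by P2 (side-effect rate 10≤35, cost 2068≤3429).
P4: dominated by P2 (side-effect rate 10≤14, cost 2068≤2835).
P5: dominated by P8 (side-effect rate 25≤40, cost 1453≤1469).
P6: dominated by P2 (side-effect rate 10≤31, cost 2068≤2802).
P7: dominated by P2 (side-effect rate 10≤14, cost 2068≤4294).
P8: dominated by P9 (side-effect rate 20≤25, cost 572≤1453).
P9: not dominated (best cost).
P10: not dominated (best side-effect rate).
P11: dominated by P2 (side-effect rate 10≤21, cost 2068≤3223).
P12: dominated by P2 (side-effect rate 10≤27, cost 2068≤3914).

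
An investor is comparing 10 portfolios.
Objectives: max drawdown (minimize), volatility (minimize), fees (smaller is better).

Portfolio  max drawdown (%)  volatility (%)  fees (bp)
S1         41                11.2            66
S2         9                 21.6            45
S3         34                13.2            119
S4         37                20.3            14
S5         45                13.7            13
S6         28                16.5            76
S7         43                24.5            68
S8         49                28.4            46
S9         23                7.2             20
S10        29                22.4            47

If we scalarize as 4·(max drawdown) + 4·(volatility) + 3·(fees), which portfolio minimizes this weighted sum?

S9

S1: 4·41 + 4·11.2 + 3·66 = 406.8
S2: 4·9 + 4·21.6 + 3·45 = 257.4
S3: 4·34 + 4·13.2 + 3·119 = 545.8
S4: 4·37 + 4·20.3 + 3·14 = 271.2
S5: 4·45 + 4·13.7 + 3·13 = 273.8
S6: 4·28 + 4·16.5 + 3·76 = 406.0
S7: 4·43 + 4·24.5 + 3·68 = 474.0
S8: 4·49 + 4·28.4 + 3·46 = 447.6
S9: 4·23 + 4·7.2 + 3·20 = 180.8
S10: 4·29 + 4·22.4 + 3·47 = 346.6
Lowest: S9 at 180.8.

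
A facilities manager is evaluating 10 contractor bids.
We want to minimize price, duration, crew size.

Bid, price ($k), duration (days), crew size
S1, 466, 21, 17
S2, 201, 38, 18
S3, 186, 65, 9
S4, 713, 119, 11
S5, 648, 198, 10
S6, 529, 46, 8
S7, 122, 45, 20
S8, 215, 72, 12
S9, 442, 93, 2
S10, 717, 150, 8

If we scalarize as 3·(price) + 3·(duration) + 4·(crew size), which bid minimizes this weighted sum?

S1: 3·466 + 3·21 + 4·17 = 1529
S2: 3·201 + 3·38 + 4·18 = 789
S3: 3·186 + 3·65 + 4·9 = 789
S4: 3·713 + 3·119 + 4·11 = 2540
S5: 3·648 + 3·198 + 4·10 = 2578
S6: 3·529 + 3·46 + 4·8 = 1757
S7: 3·122 + 3·45 + 4·20 = 581
S8: 3·215 + 3·72 + 4·12 = 909
S9: 3·442 + 3·93 + 4·2 = 1613
S10: 3·717 + 3·150 + 4·8 = 2633
Lowest: S7 at 581.

S7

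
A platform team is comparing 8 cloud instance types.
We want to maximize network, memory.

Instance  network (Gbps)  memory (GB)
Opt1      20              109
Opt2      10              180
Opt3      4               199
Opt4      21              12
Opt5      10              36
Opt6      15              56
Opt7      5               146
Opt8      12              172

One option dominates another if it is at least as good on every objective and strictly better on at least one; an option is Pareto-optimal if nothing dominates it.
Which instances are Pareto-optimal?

Opt1: not dominated.
Opt2: not dominated.
Opt3: not dominated (best memory).
Opt4: not dominated (best network).
Opt5: dominated by Opt1 (network 20≥10, memory 109≥36).
Opt6: dominated by Opt1 (network 20≥15, memory 109≥56).
Opt7: dominated by Opt2 (network 10≥5, memory 180≥146).
Opt8: not dominated.

Opt1, Opt2, Opt3, Opt4, Opt8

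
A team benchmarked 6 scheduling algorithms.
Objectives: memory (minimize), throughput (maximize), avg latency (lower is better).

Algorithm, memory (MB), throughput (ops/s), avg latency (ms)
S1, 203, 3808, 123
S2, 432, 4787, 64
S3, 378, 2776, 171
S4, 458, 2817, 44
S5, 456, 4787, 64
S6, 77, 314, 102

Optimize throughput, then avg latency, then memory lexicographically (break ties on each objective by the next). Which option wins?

First maximize throughput: best is 4787, kept {S2, S5}.
Then minimize avg latency: best is 64, kept {S2, S5}.
Then minimize memory: best is 432, kept {S2}.

S2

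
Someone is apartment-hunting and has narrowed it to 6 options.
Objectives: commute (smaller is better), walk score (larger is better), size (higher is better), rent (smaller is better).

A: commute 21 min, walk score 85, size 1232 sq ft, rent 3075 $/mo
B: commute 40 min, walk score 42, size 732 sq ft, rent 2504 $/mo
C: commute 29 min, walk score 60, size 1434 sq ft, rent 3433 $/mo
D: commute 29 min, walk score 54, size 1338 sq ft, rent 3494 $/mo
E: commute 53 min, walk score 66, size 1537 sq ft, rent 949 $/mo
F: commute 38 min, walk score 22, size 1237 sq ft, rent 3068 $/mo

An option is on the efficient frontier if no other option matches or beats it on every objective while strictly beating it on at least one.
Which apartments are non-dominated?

A: not dominated (best commute).
B: not dominated.
C: not dominated.
D: dominated by C (commute 29≤29, walk score 60≥54, size 1434≥1338, rent 3433≤3494).
E: not dominated (best size).
F: not dominated.

A, B, C, E, F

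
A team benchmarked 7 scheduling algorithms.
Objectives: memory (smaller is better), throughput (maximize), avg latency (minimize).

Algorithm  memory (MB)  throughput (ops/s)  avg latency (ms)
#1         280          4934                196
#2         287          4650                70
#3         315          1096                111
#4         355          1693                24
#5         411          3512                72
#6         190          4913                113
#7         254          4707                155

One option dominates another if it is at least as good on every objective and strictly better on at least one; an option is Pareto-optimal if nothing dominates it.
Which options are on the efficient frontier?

#1, #2, #4, #6

#1: not dominated (best throughput).
#2: not dominated.
#3: dominated by #2 (memory 287≤315, throughput 4650≥1096, avg latency 70≤111).
#4: not dominated (best avg latency).
#5: dominated by #2 (memory 287≤411, throughput 4650≥3512, avg latency 70≤72).
#6: not dominated (best memory).
#7: dominated by #6 (memory 190≤254, throughput 4913≥4707, avg latency 113≤155).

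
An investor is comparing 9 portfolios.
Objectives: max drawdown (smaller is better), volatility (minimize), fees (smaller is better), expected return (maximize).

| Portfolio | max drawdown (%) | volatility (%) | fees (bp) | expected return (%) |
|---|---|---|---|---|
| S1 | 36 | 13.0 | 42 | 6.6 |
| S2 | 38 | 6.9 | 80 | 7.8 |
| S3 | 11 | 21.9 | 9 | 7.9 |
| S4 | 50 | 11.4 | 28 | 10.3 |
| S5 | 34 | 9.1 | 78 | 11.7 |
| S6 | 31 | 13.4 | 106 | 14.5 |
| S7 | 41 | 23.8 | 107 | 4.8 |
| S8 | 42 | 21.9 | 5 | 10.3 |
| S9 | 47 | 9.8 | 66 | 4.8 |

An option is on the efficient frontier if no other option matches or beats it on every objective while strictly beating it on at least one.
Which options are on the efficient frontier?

S1: not dominated.
S2: not dominated (best volatility).
S3: not dominated (best max drawdown).
S4: not dominated.
S5: not dominated.
S6: not dominated (best expected return).
S7: dominated by S1 (max drawdown 36≤41, volatility 13.0≤23.8, fees 42≤107, expected return 6.6≥4.8).
S8: not dominated (best fees).
S9: not dominated.

S1, S2, S3, S4, S5, S6, S8, S9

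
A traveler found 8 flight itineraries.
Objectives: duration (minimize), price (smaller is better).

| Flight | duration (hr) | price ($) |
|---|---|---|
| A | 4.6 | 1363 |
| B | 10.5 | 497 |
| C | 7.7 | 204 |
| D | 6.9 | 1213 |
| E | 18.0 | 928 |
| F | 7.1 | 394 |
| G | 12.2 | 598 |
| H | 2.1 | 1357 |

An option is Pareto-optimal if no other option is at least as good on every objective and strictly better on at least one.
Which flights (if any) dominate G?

B: duration 10.5≤12.2, price 497≤598 — dominates G.
C: duration 7.7≤12.2, price 204≤598 — dominates G.
F: duration 7.1≤12.2, price 394≤598 — dominates G.
Others (A, D, E, H) are each worse than G on at least one objective.

B, C, F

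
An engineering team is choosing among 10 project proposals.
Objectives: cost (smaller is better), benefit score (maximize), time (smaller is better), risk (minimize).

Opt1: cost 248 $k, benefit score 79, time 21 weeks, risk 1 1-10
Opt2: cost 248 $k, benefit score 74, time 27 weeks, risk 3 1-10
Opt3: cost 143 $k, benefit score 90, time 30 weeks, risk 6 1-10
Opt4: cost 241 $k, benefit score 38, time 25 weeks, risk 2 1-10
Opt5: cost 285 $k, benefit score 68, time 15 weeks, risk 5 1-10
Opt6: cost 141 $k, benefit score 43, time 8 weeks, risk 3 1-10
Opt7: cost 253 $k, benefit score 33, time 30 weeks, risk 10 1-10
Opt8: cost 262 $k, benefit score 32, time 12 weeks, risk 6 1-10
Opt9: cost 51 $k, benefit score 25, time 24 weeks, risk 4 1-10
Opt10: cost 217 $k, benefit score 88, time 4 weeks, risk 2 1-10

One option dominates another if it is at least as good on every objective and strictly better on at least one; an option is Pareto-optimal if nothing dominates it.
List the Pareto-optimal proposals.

Opt1: not dominated (best risk).
Opt2: dominated by Opt1 (cost 248≤248, benefit score 79≥74, time 21≤27, risk 1≤3).
Opt3: not dominated (best benefit score).
Opt4: dominated by Opt10 (cost 217≤241, benefit score 88≥38, time 4≤25, risk 2≤2).
Opt5: dominated by Opt10 (cost 217≤285, benefit score 88≥68, time 4≤15, risk 2≤5).
Opt6: not dominated.
Opt7: dominated by Opt1 (cost 248≤253, benefit score 79≥33, time 21≤30, risk 1≤10).
Opt8: dominated by Opt6 (cost 141≤262, benefit score 43≥32, time 8≤12, risk 3≤6).
Opt9: not dominated (best cost).
Opt10: not dominated (best time).

Opt1, Opt3, Opt6, Opt9, Opt10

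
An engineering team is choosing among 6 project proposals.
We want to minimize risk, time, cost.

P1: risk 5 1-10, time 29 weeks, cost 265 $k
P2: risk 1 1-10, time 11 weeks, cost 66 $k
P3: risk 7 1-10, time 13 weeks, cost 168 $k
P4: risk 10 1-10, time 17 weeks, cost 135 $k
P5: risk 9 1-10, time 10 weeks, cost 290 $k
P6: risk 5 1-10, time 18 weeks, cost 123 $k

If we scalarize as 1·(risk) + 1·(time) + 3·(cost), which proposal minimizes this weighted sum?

P2

P1: 1·5 + 1·29 + 3·265 = 829
P2: 1·1 + 1·11 + 3·66 = 210
P3: 1·7 + 1·13 + 3·168 = 524
P4: 1·10 + 1·17 + 3·135 = 432
P5: 1·9 + 1·10 + 3·290 = 889
P6: 1·5 + 1·18 + 3·123 = 392
Lowest: P2 at 210.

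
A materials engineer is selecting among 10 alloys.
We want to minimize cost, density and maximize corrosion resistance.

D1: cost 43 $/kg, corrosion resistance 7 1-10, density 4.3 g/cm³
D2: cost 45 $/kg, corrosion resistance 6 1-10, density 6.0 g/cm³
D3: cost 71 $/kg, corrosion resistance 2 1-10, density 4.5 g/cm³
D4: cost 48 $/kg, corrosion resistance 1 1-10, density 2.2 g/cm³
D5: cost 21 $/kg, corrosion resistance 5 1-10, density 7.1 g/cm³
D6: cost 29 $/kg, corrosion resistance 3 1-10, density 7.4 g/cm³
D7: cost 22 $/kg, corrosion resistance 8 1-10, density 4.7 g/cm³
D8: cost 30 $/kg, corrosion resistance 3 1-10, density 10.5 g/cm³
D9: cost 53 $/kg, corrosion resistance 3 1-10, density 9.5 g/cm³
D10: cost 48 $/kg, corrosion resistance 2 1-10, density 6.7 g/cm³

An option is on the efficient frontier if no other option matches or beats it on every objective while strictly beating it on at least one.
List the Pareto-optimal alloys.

D1, D4, D5, D7

D1: not dominated.
D2: dominated by D1 (cost 43≤45, corrosion resistance 7≥6, density 4.3≤6.0).
D3: dominated by D1 (cost 43≤71, corrosion resistance 7≥2, density 4.3≤4.5).
D4: not dominated (best density).
D5: not dominated (best cost).
D6: dominated by D5 (cost 21≤29, corrosion resistance 5≥3, density 7.1≤7.4).
D7: not dominated (best corrosion resistance).
D8: dominated by D5 (cost 21≤30, corrosion resistance 5≥3, density 7.1≤10.5).
D9: dominated by D1 (cost 43≤53, corrosion resistance 7≥3, density 4.3≤9.5).
D10: dominated by D1 (cost 43≤48, corrosion resistance 7≥2, density 4.3≤6.7).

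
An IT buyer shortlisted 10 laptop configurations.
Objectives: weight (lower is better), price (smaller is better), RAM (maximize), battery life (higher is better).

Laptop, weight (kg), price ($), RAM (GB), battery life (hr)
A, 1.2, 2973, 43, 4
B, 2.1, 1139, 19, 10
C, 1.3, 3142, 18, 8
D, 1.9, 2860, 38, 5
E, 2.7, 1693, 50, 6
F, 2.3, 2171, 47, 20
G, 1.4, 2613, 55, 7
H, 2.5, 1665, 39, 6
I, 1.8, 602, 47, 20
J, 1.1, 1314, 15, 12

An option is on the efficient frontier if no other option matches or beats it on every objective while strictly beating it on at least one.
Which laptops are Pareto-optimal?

A, C, E, G, I, J

A: not dominated.
B: dominated by I (weight 1.8≤2.1, price 602≤1139, RAM 47≥19, battery life 20≥10).
C: not dominated.
D: dominated by G (weight 1.4≤1.9, price 2613≤2860, RAM 55≥38, battery life 7≥5).
E: not dominated.
F: dominated by I (weight 1.8≤2.3, price 602≤2171, RAM 47≥47, battery life 20≥20).
G: not dominated (best RAM).
H: dominated by I (weight 1.8≤2.5, price 602≤1665, RAM 47≥39, battery life 20≥6).
I: not dominated (best price).
J: not dominated (best weight).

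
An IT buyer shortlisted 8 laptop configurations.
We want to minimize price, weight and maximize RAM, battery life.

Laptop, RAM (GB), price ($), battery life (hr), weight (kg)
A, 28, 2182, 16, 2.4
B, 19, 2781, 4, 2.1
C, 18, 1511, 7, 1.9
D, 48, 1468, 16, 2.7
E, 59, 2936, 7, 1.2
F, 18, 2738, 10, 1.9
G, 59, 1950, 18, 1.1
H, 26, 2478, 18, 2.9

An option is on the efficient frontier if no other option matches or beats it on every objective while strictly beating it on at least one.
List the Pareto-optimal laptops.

C, D, G

A: dominated by G (RAM 59≥28, price 1950≤2182, battery life 18≥16, weight 1.1≤2.4).
B: dominated by G (RAM 59≥19, price 1950≤2781, battery life 18≥4, weight 1.1≤2.1).
C: not dominated.
D: not dominated (best price).
E: dominated by G (RAM 59≥59, price 1950≤2936, battery life 18≥7, weight 1.1≤1.2).
F: dominated by G (RAM 59≥18, price 1950≤2738, battery life 18≥10, weight 1.1≤1.9).
G: not dominated (best weight).
H: dominated by G (RAM 59≥26, price 1950≤2478, battery life 18≥18, weight 1.1≤2.9).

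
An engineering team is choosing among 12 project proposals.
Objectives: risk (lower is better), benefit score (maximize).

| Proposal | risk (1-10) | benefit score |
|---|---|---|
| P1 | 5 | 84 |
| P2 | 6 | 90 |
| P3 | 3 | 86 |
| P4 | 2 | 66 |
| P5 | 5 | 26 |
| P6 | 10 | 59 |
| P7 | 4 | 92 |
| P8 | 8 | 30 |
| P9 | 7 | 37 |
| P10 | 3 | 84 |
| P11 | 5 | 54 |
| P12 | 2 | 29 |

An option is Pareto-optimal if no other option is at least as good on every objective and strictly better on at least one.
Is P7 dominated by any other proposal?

P1: worse on risk (5 vs 4).
P2: worse on risk (6 vs 4).
P3: worse on benefit score (86 vs 92).
P4: worse on benefit score (66 vs 92).
P5: worse on risk (5 vs 4).
P6: worse on risk (10 vs 4).
P8: worse on risk (8 vs 4).
P9: worse on risk (7 vs 4).
P10: worse on benefit score (84 vs 92).
P11: worse on risk (5 vs 4).
P12: worse on benefit score (29 vs 92).
No option is at least as good as P7 on every objective and strictly better on one.

No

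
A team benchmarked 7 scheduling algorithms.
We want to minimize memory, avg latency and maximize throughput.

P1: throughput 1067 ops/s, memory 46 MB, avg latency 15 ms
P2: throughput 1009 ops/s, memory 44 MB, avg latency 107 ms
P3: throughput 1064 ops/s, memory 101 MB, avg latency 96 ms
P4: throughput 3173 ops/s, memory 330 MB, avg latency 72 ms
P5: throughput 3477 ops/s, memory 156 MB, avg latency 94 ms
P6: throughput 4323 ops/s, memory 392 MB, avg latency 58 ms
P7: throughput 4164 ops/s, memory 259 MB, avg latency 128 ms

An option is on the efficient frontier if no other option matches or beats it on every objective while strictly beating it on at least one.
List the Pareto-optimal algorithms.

P1, P2, P4, P5, P6, P7

P1: not dominated (best avg latency).
P2: not dominated (best memory).
P3: dominated by P1 (throughput 1067≥1064, memory 46≤101, avg latency 15≤96).
P4: not dominated.
P5: not dominated.
P6: not dominated (best throughput).
P7: not dominated.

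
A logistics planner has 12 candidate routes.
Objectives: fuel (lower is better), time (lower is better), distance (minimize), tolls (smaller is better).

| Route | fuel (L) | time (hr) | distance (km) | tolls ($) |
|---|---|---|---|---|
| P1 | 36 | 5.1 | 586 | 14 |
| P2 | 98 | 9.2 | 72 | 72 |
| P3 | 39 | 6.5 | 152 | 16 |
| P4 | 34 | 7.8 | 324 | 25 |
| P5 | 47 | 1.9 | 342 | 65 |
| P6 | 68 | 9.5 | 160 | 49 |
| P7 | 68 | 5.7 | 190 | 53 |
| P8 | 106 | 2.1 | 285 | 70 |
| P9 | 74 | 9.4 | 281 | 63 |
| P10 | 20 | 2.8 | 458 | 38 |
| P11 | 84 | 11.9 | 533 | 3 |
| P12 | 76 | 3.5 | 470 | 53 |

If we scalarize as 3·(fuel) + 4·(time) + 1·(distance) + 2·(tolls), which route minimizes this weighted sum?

P3

P1: 3·36 + 4·5.1 + 1·586 + 2·14 = 742.4
P2: 3·98 + 4·9.2 + 1·72 + 2·72 = 546.8
P3: 3·39 + 4·6.5 + 1·152 + 2·16 = 327.0
P4: 3·34 + 4·7.8 + 1·324 + 2·25 = 507.2
P5: 3·47 + 4·1.9 + 1·342 + 2·65 = 620.6
P6: 3·68 + 4·9.5 + 1·160 + 2·49 = 500.0
P7: 3·68 + 4·5.7 + 1·190 + 2·53 = 522.8
P8: 3·106 + 4·2.1 + 1·285 + 2·70 = 751.4
P9: 3·74 + 4·9.4 + 1·281 + 2·63 = 666.6
P10: 3·20 + 4·2.8 + 1·458 + 2·38 = 605.2
P11: 3·84 + 4·11.9 + 1·533 + 2·3 = 838.6
P12: 3·76 + 4·3.5 + 1·470 + 2·53 = 818.0
Lowest: P3 at 327.0.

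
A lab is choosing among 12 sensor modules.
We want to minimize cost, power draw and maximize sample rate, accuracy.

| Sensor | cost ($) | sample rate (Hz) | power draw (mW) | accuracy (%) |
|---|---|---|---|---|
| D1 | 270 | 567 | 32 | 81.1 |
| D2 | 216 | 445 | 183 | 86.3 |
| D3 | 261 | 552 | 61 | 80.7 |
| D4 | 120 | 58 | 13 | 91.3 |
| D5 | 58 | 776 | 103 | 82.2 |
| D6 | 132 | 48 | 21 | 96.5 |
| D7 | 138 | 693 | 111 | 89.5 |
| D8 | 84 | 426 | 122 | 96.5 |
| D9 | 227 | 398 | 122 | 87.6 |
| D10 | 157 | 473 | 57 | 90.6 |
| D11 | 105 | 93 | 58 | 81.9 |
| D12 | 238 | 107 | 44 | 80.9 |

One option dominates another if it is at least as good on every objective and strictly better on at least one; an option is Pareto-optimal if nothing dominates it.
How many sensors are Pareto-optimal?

10

D1: not dominated.
D2: dominated by D7 (cost 138≤216, sample rate 693≥445, power draw 111≤183, accuracy 89.5≥86.3).
D3: not dominated.
D4: not dominated (best power draw).
D5: not dominated (best cost).
D6: not dominated.
D7: not dominated.
D8: not dominated.
D9: dominated by D7 (cost 138≤227, sample rate 693≥398, power draw 111≤122, accuracy 89.5≥87.6).
D10: not dominated.
D11: not dominated.
D12: not dominated.
Pareto-optimal: D1, D3, D4, D5, D6, D7, D8, D10, D11, D12 → 10.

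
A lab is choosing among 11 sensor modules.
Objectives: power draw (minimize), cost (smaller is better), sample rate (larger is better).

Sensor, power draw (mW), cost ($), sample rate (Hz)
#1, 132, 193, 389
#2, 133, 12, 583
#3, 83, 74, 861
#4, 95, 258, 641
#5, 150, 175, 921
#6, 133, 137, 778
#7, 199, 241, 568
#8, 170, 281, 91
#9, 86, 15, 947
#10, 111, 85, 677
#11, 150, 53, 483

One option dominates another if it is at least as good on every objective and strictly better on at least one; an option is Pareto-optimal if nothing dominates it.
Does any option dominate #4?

Yes

#3 vs #4: power draw 83≤95, cost 74≤258, sample rate 861≥641 — #3 is at least as good on every objective and strictly better on at least one, so #3 dominates #4.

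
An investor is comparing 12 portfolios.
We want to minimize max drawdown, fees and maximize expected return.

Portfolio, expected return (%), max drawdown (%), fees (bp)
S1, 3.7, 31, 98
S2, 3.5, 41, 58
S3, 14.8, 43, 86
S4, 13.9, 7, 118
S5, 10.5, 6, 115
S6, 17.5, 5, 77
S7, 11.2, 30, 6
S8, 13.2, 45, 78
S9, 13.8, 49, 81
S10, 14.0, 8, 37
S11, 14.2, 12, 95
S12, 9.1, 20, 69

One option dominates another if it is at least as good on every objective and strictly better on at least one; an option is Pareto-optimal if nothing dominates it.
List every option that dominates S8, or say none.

S6: expected return 17.5≥13.2, max drawdown 5≤45, fees 77≤78 — dominates S8.
S10: expected return 14.0≥13.2, max drawdown 8≤45, fees 37≤78 — dominates S8.
Others (S1, S2, S3, S4, S5, S7, S9, S11, S12) are each worse than S8 on at least one objective.

S6, S10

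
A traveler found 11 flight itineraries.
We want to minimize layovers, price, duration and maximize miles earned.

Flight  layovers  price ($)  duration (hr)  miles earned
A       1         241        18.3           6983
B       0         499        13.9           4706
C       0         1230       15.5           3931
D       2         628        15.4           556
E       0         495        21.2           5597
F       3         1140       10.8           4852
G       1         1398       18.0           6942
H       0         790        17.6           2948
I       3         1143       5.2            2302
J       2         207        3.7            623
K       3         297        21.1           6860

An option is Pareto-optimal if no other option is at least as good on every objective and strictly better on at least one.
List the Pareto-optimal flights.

A: not dominated (best miles earned).
B: not dominated.
C: dominated by B (layovers 0≤0, price 499≤1230, duration 13.9≤15.5, miles earned 4706≥3931).
D: dominated by B (layovers 0≤2, price 499≤628, duration 13.9≤15.4, miles earned 4706≥556).
E: not dominated.
F: not dominated.
G: not dominated.
H: dominated by B (layovers 0≤0, price 499≤790, duration 13.9≤17.6, miles earned 4706≥2948).
I: not dominated.
J: not dominated (best price).
K: dominated by A (layovers 1≤3, price 241≤297, duration 18.3≤21.1, miles earned 6983≥6860).

A, B, E, F, G, I, J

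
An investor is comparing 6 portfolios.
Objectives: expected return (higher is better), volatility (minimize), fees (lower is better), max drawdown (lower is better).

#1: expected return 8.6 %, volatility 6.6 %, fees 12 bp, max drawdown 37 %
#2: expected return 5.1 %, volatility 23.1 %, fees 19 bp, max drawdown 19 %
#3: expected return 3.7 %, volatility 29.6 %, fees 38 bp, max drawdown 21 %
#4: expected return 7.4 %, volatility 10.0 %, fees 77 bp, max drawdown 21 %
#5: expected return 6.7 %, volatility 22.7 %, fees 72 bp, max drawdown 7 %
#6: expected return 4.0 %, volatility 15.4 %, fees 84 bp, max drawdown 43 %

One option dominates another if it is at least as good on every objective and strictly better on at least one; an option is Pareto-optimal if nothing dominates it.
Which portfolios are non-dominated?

#1, #2, #4, #5

#1: not dominated (best expected return).
#2: not dominated.
#3: dominated by #2 (expected return 5.1≥3.7, volatility 23.1≤29.6, fees 19≤38, max drawdown 19≤21).
#4: not dominated.
#5: not dominated (best max drawdown).
#6: dominated by #1 (expected return 8.6≥4.0, volatility 6.6≤15.4, fees 12≤84, max drawdown 37≤43).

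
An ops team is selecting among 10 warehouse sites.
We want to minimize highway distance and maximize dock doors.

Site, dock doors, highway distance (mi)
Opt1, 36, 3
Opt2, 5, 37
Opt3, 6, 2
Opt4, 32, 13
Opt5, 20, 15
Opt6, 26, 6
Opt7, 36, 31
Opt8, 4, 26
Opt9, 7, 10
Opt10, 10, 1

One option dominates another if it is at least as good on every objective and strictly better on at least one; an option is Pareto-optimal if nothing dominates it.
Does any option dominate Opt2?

Opt1 vs Opt2: dock doors 36≥5, highway distance 3≤37 — Opt1 is at least as good on every objective and strictly better on at least one, so Opt1 dominates Opt2.

Yes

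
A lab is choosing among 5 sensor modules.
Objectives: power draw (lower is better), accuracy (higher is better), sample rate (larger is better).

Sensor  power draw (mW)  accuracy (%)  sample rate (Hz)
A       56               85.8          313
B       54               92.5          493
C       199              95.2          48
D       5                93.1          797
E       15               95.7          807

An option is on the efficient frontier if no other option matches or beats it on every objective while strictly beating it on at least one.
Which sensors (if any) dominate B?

D, E

D: power draw 5≤54, accuracy 93.1≥92.5, sample rate 797≥493 — dominates B.
E: power draw 15≤54, accuracy 95.7≥92.5, sample rate 807≥493 — dominates B.
Others (A, C) are each worse than B on at least one objective.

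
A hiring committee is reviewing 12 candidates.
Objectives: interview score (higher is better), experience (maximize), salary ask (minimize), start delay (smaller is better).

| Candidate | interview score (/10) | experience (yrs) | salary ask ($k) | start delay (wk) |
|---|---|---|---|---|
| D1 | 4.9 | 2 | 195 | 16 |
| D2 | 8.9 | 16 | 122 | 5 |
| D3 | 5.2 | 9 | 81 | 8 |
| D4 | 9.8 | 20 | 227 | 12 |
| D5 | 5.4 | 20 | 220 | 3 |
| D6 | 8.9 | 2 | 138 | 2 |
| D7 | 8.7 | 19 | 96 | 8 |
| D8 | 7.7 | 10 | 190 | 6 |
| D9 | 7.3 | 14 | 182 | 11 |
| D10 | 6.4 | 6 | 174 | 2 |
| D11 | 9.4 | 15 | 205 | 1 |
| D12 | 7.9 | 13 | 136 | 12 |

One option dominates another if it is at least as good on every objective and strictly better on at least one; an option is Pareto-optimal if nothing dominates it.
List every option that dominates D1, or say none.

D2: interview score 8.9≥4.9, experience 16≥2, salary ask 122≤195, start delay 5≤16 — dominates D1.
D3: interview score 5.2≥4.9, experience 9≥2, salary ask 81≤195, start delay 8≤16 — dominates D1.
D6: interview score 8.9≥4.9, experience 2≥2, salary ask 138≤195, start delay 2≤16 — dominates D1.
D7: interview score 8.7≥4.9, experience 19≥2, salary ask 96≤195, start delay 8≤16 — dominates D1.
D8: interview score 7.7≥4.9, experience 10≥2, salary ask 190≤195, start delay 6≤16 — dominates D1.
D9: interview score 7.3≥4.9, experience 14≥2, salary ask 182≤195, start delay 11≤16 — dominates D1.
D10: interview score 6.4≥4.9, experience 6≥2, salary ask 174≤195, start delay 2≤16 — dominates D1.
D12: interview score 7.9≥4.9, experience 13≥2, salary ask 136≤195, start delay 12≤16 — dominates D1.
Others (D4, D5, D11) are each worse than D1 on at least one objective.

D2, D3, D6, D7, D8, D9, D10, D12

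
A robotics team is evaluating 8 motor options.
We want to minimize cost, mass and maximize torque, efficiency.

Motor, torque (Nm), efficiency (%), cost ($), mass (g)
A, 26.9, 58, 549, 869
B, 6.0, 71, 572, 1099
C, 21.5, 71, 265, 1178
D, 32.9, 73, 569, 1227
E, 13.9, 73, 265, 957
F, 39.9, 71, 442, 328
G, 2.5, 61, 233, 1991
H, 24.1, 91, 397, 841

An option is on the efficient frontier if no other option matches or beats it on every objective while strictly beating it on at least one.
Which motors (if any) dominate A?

F: torque 39.9≥26.9, efficiency 71≥58, cost 442≤549, mass 328≤869 — dominates A.
Others (B, C, D, E, G, H) are each worse than A on at least one objective.

F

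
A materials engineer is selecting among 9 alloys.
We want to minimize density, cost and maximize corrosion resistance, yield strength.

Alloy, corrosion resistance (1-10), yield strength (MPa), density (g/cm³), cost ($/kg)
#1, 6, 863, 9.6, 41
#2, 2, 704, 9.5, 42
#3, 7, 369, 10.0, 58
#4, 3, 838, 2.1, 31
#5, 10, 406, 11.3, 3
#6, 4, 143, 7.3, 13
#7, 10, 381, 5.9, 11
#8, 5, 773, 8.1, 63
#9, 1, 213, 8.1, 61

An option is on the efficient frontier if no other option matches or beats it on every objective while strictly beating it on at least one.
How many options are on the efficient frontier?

#1: not dominated (best yield strength).
#2: dominated by #4 (corrosion resistance 3≥2, yield strength 838≥704, density 2.1≤9.5, cost 31≤42).
#3: dominated by #7 (corrosion resistance 10≥7, yield strength 381≥369, density 5.9≤10.0, cost 11≤58).
#4: not dominated (best density).
#5: not dominated (best cost).
#6: dominated by #7 (corrosion resistance 10≥4, yield strength 381≥143, density 5.9≤7.3, cost 11≤13).
#7: not dominated.
#8: not dominated.
#9: dominated by #4 (corrosion resistance 3≥1, yield strength 838≥213, density 2.1≤8.1, cost 31≤61).
Pareto-optimal: #1, #4, #5, #7, #8 → 5.

5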